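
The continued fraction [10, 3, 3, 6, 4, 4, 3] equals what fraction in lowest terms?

37034/3595

Using pₖ = aₖpₖ₋₁ + pₖ₋₂ and qₖ = aₖqₖ₋₁ + qₖ₋₂:
  k=0: a=10, p=10, q=1
  k=1: a=3, p=31, q=3
  k=2: a=3, p=103, q=10
  k=3: a=6, p=649, q=63
  k=4: a=4, p=2699, q=262
  k=5: a=4, p=11445, q=1111
  k=6: a=3, p=37034, q=3595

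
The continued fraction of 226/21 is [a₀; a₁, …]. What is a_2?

3

226 = 10·21 + 16   →  a_0 = 10
21 = 1·16 + 5   →  a_1 = 1
16 = 3·5 + 1   →  a_2 = 3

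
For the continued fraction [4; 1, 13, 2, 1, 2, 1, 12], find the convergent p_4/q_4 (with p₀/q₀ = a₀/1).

Using pₖ = aₖpₖ₋₁ + pₖ₋₂, qₖ = aₖqₖ₋₁ + qₖ₋₂ (with p₋₁=1, p₋₂=0, q₋₁=0, q₋₂=1):
  k=0: a=4, p=4, q=1
  k=1: a=1, p=5, q=1
  k=2: a=13, p=69, q=14
  k=3: a=2, p=143, q=29
  k=4: a=1, p=212, q=43

212/43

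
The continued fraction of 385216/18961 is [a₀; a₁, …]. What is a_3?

6

385216 = 20·18961 + 5996   →  a_0 = 20
18961 = 3·5996 + 973   →  a_1 = 3
5996 = 6·973 + 158   →  a_2 = 6
973 = 6·158 + 25   →  a_3 = 6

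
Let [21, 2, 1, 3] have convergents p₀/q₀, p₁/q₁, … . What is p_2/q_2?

64/3

Using pₖ = aₖpₖ₋₁ + pₖ₋₂, qₖ = aₖqₖ₋₁ + qₖ₋₂ (with p₋₁=1, p₋₂=0, q₋₁=0, q₋₂=1):
  k=0: a=21, p=21, q=1
  k=1: a=2, p=43, q=2
  k=2: a=1, p=64, q=3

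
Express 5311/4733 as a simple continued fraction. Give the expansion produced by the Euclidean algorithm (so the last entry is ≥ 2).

[1; 8, 5, 3, 3, 3, 3]

5311 = 1·4733 + 578
4733 = 8·578 + 109
578 = 5·109 + 33
109 = 3·33 + 10
33 = 3·10 + 3
10 = 3·3 + 1
3 = 3·1 + 0  (stop)
So 5311/4733 = [1; 8, 5, 3, 3, 3, 3].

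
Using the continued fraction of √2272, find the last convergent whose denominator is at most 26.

√2272 = [47; 1, 1, 1, 94, …] (period length 4).
Convergents:
  p_0/q_0 = 47/1
  p_1/q_1 = 48/1
  p_2/q_2 = 95/2
  p_3/q_3 = 143/3
  p_4/q_4 = 13537/284
q_3 = 3 ≤ 26 < 284 = q_4, so the answer is 143/3.

143/3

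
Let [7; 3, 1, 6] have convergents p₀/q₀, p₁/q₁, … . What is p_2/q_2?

29/4

Using pₖ = aₖpₖ₋₁ + pₖ₋₂, qₖ = aₖqₖ₋₁ + qₖ₋₂ (with p₋₁=1, p₋₂=0, q₋₁=0, q₋₂=1):
  k=0: a=7, p=7, q=1
  k=1: a=3, p=22, q=3
  k=2: a=1, p=29, q=4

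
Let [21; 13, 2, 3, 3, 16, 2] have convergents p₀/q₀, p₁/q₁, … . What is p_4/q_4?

6512/309

Using pₖ = aₖpₖ₋₁ + pₖ₋₂, qₖ = aₖqₖ₋₁ + qₖ₋₂ (with p₋₁=1, p₋₂=0, q₋₁=0, q₋₂=1):
  k=0: a=21, p=21, q=1
  k=1: a=13, p=274, q=13
  k=2: a=2, p=569, q=27
  k=3: a=3, p=1981, q=94
  k=4: a=3, p=6512, q=309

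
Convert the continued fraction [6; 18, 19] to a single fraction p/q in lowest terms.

2077/343

Using pₖ = aₖpₖ₋₁ + pₖ₋₂ and qₖ = aₖqₖ₋₁ + qₖ₋₂:
  k=0: a=6, p=6, q=1
  k=1: a=18, p=109, q=18
  k=2: a=19, p=2077, q=343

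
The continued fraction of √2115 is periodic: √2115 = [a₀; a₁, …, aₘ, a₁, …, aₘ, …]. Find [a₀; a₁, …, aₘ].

[45; 1, 90]

a₀ = ⌊√2115⌋ = 45.
With m₀=0, d₀=1 and mₖ₊₁ = dₖaₖ − mₖ, dₖ₊₁ = (n − mₖ₊₁²)/dₖ, aₖ₊₁ = ⌊(a₀+mₖ₊₁)/dₖ₊₁⌋:
  k=1: m=45, d=90, a=1
  k=2: m=45, d=1, a=90
d=1 and a=2a₀=90 at k=2, so the next step gives (m, d) = (45, 90) again — its k=1 value — and the period has length 2.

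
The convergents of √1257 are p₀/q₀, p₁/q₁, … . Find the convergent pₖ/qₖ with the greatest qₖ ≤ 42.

√1257 = [35; 2, 4, 1, 22, 1, 4, 2, 70, …] (period length 8).
Convergents:
  p_0/q_0 = 35/1
  p_1/q_1 = 71/2
  p_2/q_2 = 319/9
  p_3/q_3 = 390/11
  p_4/q_4 = 8899/251
q_3 = 11 ≤ 42 < 251 = q_4, so the answer is 390/11.

390/11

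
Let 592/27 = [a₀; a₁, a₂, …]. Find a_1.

592 = 21·27 + 25   →  a_0 = 21
27 = 1·25 + 2   →  a_1 = 1

1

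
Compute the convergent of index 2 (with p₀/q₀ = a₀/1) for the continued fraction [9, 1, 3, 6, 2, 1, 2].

39/4

Using pₖ = aₖpₖ₋₁ + pₖ₋₂, qₖ = aₖqₖ₋₁ + qₖ₋₂ (with p₋₁=1, p₋₂=0, q₋₁=0, q₋₂=1):
  k=0: a=9, p=9, q=1
  k=1: a=1, p=10, q=1
  k=2: a=3, p=39, q=4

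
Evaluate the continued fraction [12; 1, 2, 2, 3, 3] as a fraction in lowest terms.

1004/79

Using pₖ = aₖpₖ₋₁ + pₖ₋₂ and qₖ = aₖqₖ₋₁ + qₖ₋₂:
  k=0: a=12, p=12, q=1
  k=1: a=1, p=13, q=1
  k=2: a=2, p=38, q=3
  k=3: a=2, p=89, q=7
  k=4: a=3, p=305, q=24
  k=5: a=3, p=1004, q=79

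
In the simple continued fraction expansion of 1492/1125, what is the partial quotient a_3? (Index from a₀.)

3

1492 = 1·1125 + 367   →  a_0 = 1
1125 = 3·367 + 24   →  a_1 = 3
367 = 15·24 + 7   →  a_2 = 15
24 = 3·7 + 3   →  a_3 = 3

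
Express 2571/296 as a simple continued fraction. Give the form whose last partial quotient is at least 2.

2571 = 8·296 + 203
296 = 1·203 + 93
203 = 2·93 + 17
93 = 5·17 + 8
17 = 2·8 + 1
8 = 8·1 + 0  (stop)
So 2571/296 = [8; 1, 2, 5, 2, 8].

[8; 1, 2, 5, 2, 8]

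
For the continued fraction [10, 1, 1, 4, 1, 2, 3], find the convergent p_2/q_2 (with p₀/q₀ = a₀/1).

Using pₖ = aₖpₖ₋₁ + pₖ₋₂, qₖ = aₖqₖ₋₁ + qₖ₋₂ (with p₋₁=1, p₋₂=0, q₋₁=0, q₋₂=1):
  k=0: a=10, p=10, q=1
  k=1: a=1, p=11, q=1
  k=2: a=1, p=21, q=2

21/2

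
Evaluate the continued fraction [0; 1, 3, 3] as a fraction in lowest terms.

Fold from the inside: start with 3/1.
  3 + 1/3 = 10/3
  1 + 3/10 = 13/10
  0 + 10/13 = 10/13

10/13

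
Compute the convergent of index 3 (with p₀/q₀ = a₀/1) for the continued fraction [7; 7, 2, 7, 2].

Using pₖ = aₖpₖ₋₁ + pₖ₋₂, qₖ = aₖqₖ₋₁ + qₖ₋₂ (with p₋₁=1, p₋₂=0, q₋₁=0, q₋₂=1):
  k=0: a=7, p=7, q=1
  k=1: a=7, p=50, q=7
  k=2: a=2, p=107, q=15
  k=3: a=7, p=799, q=112

799/112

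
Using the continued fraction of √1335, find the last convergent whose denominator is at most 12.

73/2

√1335 = [36; 1, 1, 6, 7, 6, 1, 1, 72, …] (period length 8).
Convergents:
  p_0/q_0 = 36/1
  p_1/q_1 = 37/1
  p_2/q_2 = 73/2
  p_3/q_3 = 475/13
q_2 = 2 ≤ 12 < 13 = q_3, so the answer is 73/2.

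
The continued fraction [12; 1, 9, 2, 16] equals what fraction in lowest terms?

Fold from the inside: start with 16/1.
  2 + 1/16 = 33/16
  9 + 16/33 = 313/33
  1 + 33/313 = 346/313
  12 + 313/346 = 4465/346

4465/346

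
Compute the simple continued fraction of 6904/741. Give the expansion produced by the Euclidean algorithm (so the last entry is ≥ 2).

6904 = 9*741 + 235
741 = 3*235 + 36
235 = 6*36 + 19
36 = 1*19 + 17
19 = 1*17 + 2
17 = 8*2 + 1
2 = 2*1 + 0  (stop)
So 6904/741 = [9; 3, 6, 1, 1, 8, 2].

[9; 3, 6, 1, 1, 8, 2]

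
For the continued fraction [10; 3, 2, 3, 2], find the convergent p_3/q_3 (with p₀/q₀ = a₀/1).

247/24

Using pₖ = aₖpₖ₋₁ + pₖ₋₂, qₖ = aₖqₖ₋₁ + qₖ₋₂ (with p₋₁=1, p₋₂=0, q₋₁=0, q₋₂=1):
  k=0: a=10, p=10, q=1
  k=1: a=3, p=31, q=3
  k=2: a=2, p=72, q=7
  k=3: a=3, p=247, q=24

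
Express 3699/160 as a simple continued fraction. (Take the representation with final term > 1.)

[23; 8, 2, 2, 1, 2]

3699 = 23×160 + 19
160 = 8×19 + 8
19 = 2×8 + 3
8 = 2×3 + 2
3 = 1×2 + 1
2 = 2×1 + 0  (stop)
So 3699/160 = [23; 8, 2, 2, 1, 2].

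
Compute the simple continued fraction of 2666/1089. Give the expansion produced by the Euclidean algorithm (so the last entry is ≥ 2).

[2; 2, 4, 3, 7, 5]

2666 = 2×1089 + 488
1089 = 2×488 + 113
488 = 4×113 + 36
113 = 3×36 + 5
36 = 7×5 + 1
5 = 5×1 + 0  (stop)
So 2666/1089 = [2; 2, 4, 3, 7, 5].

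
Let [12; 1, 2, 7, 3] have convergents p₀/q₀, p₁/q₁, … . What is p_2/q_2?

Using pₖ = aₖpₖ₋₁ + pₖ₋₂, qₖ = aₖqₖ₋₁ + qₖ₋₂ (with p₋₁=1, p₋₂=0, q₋₁=0, q₋₂=1):
  k=0: a=12, p=12, q=1
  k=1: a=1, p=13, q=1
  k=2: a=2, p=38, q=3

38/3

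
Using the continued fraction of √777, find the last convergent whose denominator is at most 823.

12460/447

√777 = [27; 1, 6, 1, 54, …] (period length 4).
Convergents:
  p_0/q_0 = 27/1
  p_1/q_1 = 28/1
  p_2/q_2 = 195/7
  p_3/q_3 = 223/8
  p_4/q_4 = 12237/439
  p_5/q_5 = 12460/447
  p_6/q_6 = 86997/3121
q_5 = 447 ≤ 823 < 3121 = q_6, so the answer is 12460/447.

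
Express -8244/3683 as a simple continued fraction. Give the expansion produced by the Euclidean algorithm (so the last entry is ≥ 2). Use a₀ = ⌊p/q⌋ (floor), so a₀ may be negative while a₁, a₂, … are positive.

-8244 = -3×3683 + 2805
3683 = 1×2805 + 878
2805 = 3×878 + 171
878 = 5×171 + 23
171 = 7×23 + 10
23 = 2×10 + 3
10 = 3×3 + 1
3 = 3×1 + 0  (stop)
So -8244/3683 = [-3; 1, 3, 5, 7, 2, 3, 3].

[-3; 1, 3, 5, 7, 2, 3, 3]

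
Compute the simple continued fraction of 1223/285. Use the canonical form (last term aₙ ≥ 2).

[4; 3, 2, 3, 3, 1, 2]

1223 = 4*285 + 83
285 = 3*83 + 36
83 = 2*36 + 11
36 = 3*11 + 3
11 = 3*3 + 2
3 = 1*2 + 1
2 = 2*1 + 0  (stop)
So 1223/285 = [4; 3, 2, 3, 3, 1, 2].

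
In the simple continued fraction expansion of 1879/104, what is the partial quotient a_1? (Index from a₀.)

1879 = 18·104 + 7   →  a_0 = 18
104 = 14·7 + 6   →  a_1 = 14

14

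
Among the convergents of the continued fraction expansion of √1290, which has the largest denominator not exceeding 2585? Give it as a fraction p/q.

√1290 = [35; 1, 10, 1, 70, …] (period length 4).
Convergents:
  p_0/q_0 = 35/1
  p_1/q_1 = 36/1
  p_2/q_2 = 395/11
  p_3/q_3 = 431/12
  p_4/q_4 = 30565/851
  p_5/q_5 = 30996/863
  p_6/q_6 = 340525/9481
q_5 = 863 ≤ 2585 < 9481 = q_6, so the answer is 30996/863.

30996/863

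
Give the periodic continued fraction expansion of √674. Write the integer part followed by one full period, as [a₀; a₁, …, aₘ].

a₀ = ⌊√674⌋ = 25.
With m₀=0, d₀=1 and mₖ₊₁ = dₖaₖ − mₖ, dₖ₊₁ = (n − mₖ₊₁²)/dₖ, aₖ₊₁ = ⌊(a₀+mₖ₊₁)/dₖ₊₁⌋:
  k=1: m=25, d=49, a=1
  k=2: m=24, d=2, a=24
  k=3: m=24, d=49, a=1
  k=4: m=25, d=1, a=50
d=1 and a=2a₀=50 at k=4, so the next step gives (m, d) = (25, 49) again — its k=1 value — and the period has length 4.

[25; 1, 24, 1, 50]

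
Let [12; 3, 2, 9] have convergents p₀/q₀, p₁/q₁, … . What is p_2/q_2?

86/7

Using pₖ = aₖpₖ₋₁ + pₖ₋₂, qₖ = aₖqₖ₋₁ + qₖ₋₂ (with p₋₁=1, p₋₂=0, q₋₁=0, q₋₂=1):
  k=0: a=12, p=12, q=1
  k=1: a=3, p=37, q=3
  k=2: a=2, p=86, q=7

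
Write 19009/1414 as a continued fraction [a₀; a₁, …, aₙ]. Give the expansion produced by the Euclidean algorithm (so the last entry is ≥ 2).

[13; 2, 3, 1, 11, 3, 4]

19009 = 13*1414 + 627
1414 = 2*627 + 160
627 = 3*160 + 147
160 = 1*147 + 13
147 = 11*13 + 4
13 = 3*4 + 1
4 = 4*1 + 0  (stop)
So 19009/1414 = [13; 2, 3, 1, 11, 3, 4].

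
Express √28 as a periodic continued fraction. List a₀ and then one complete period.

[5; 3, 2, 3, 10]

a₀ = ⌊√28⌋ = 5.
With m₀=0, d₀=1 and mₖ₊₁ = dₖaₖ − mₖ, dₖ₊₁ = (n − mₖ₊₁²)/dₖ, aₖ₊₁ = ⌊(a₀+mₖ₊₁)/dₖ₊₁⌋:
  k=1: m=5, d=3, a=3
  k=2: m=4, d=4, a=2
  k=3: m=4, d=3, a=3
  k=4: m=5, d=1, a=10
d=1 and a=2a₀=10 at k=4, so the next step gives (m, d) = (5, 3) again — its k=1 value — and the period has length 4.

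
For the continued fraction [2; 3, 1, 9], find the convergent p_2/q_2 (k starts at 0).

Using pₖ = aₖpₖ₋₁ + pₖ₋₂, qₖ = aₖqₖ₋₁ + qₖ₋₂ (with p₋₁=1, p₋₂=0, q₋₁=0, q₋₂=1):
  k=0: a=2, p=2, q=1
  k=1: a=3, p=7, q=3
  k=2: a=1, p=9, q=4

9/4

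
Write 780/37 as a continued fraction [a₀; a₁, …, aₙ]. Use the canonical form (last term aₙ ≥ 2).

780 = 21·37 + 3
37 = 12·3 + 1
3 = 3·1 + 0  (stop)
So 780/37 = [21; 12, 3].

[21; 12, 3]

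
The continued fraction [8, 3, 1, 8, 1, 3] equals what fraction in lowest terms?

1255/152

Using pₖ = aₖpₖ₋₁ + pₖ₋₂ and qₖ = aₖqₖ₋₁ + qₖ₋₂:
  k=0: a=8, p=8, q=1
  k=1: a=3, p=25, q=3
  k=2: a=1, p=33, q=4
  k=3: a=8, p=289, q=35
  k=4: a=1, p=322, q=39
  k=5: a=3, p=1255, q=152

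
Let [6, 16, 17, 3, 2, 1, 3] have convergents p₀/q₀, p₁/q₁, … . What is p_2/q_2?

Using pₖ = aₖpₖ₋₁ + pₖ₋₂, qₖ = aₖqₖ₋₁ + qₖ₋₂ (with p₋₁=1, p₋₂=0, q₋₁=0, q₋₂=1):
  k=0: a=6, p=6, q=1
  k=1: a=16, p=97, q=16
  k=2: a=17, p=1655, q=273

1655/273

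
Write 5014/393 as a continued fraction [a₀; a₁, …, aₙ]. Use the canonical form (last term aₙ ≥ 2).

5014 = 12·393 + 298
393 = 1·298 + 95
298 = 3·95 + 13
95 = 7·13 + 4
13 = 3·4 + 1
4 = 4·1 + 0  (stop)
So 5014/393 = [12; 1, 3, 7, 3, 4].

[12; 1, 3, 7, 3, 4]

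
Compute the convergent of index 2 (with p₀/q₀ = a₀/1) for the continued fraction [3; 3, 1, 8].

13/4

Using pₖ = aₖpₖ₋₁ + pₖ₋₂, qₖ = aₖqₖ₋₁ + qₖ₋₂ (with p₋₁=1, p₋₂=0, q₋₁=0, q₋₂=1):
  k=0: a=3, p=3, q=1
  k=1: a=3, p=10, q=3
  k=2: a=1, p=13, q=4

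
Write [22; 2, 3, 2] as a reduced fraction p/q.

359/16

Fold from the inside: start with 2/1.
  3 + 1/2 = 7/2
  2 + 2/7 = 16/7
  22 + 7/16 = 359/16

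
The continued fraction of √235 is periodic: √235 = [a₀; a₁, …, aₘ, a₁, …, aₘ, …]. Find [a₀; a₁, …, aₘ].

a₀ = ⌊√235⌋ = 15.
With m₀=0, d₀=1 and mₖ₊₁ = dₖaₖ − mₖ, dₖ₊₁ = (n − mₖ₊₁²)/dₖ, aₖ₊₁ = ⌊(a₀+mₖ₊₁)/dₖ₊₁⌋:
  k=1: m=15, d=10, a=3
  k=2: m=15, d=1, a=30
d=1 and a=2a₀=30 at k=2, so the next step gives (m, d) = (15, 10) again — its k=1 value — and the period has length 2.

[15; 3, 30]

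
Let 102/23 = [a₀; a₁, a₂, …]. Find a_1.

102 = 4·23 + 10   →  a_0 = 4
23 = 2·10 + 3   →  a_1 = 2

2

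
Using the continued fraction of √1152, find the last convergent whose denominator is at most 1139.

√1152 = [33; 1, 15, 1, 66, …] (period length 4).
Convergents:
  p_0/q_0 = 33/1
  p_1/q_1 = 34/1
  p_2/q_2 = 543/16
  p_3/q_3 = 577/17
  p_4/q_4 = 38625/1138
  p_5/q_5 = 39202/1155
q_4 = 1138 ≤ 1139 < 1155 = q_5, so the answer is 38625/1138.

38625/1138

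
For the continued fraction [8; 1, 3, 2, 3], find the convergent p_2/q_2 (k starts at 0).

Using pₖ = aₖpₖ₋₁ + pₖ₋₂, qₖ = aₖqₖ₋₁ + qₖ₋₂ (with p₋₁=1, p₋₂=0, q₋₁=0, q₋₂=1):
  k=0: a=8, p=8, q=1
  k=1: a=1, p=9, q=1
  k=2: a=3, p=35, q=4

35/4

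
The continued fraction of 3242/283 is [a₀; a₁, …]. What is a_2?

5

3242 = 11·283 + 129   →  a_0 = 11
283 = 2·129 + 25   →  a_1 = 2
129 = 5·25 + 4   →  a_2 = 5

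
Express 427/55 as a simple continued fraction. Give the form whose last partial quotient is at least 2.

427 = 7*55 + 42
55 = 1*42 + 13
42 = 3*13 + 3
13 = 4*3 + 1
3 = 3*1 + 0  (stop)
So 427/55 = [7; 1, 3, 4, 3].

[7; 1, 3, 4, 3]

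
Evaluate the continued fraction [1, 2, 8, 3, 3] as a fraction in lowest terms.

Fold from the inside: start with 3/1.
  3 + 1/3 = 10/3
  8 + 3/10 = 83/10
  2 + 10/83 = 176/83
  1 + 83/176 = 259/176

259/176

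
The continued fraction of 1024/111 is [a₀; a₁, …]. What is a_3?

1024 = 9·111 + 25   →  a_0 = 9
111 = 4·25 + 11   →  a_1 = 4
25 = 2·11 + 3   →  a_2 = 2
11 = 3·3 + 2   →  a_3 = 3

3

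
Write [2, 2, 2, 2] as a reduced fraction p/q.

Using pₖ = aₖpₖ₋₁ + pₖ₋₂ and qₖ = aₖqₖ₋₁ + qₖ₋₂:
  k=0: a=2, p=2, q=1
  k=1: a=2, p=5, q=2
  k=2: a=2, p=12, q=5
  k=3: a=2, p=29, q=12

29/12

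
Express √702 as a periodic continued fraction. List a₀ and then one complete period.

[26; 2, 52]

a₀ = ⌊√702⌋ = 26.
With m₀=0, d₀=1 and mₖ₊₁ = dₖaₖ − mₖ, dₖ₊₁ = (n − mₖ₊₁²)/dₖ, aₖ₊₁ = ⌊(a₀+mₖ₊₁)/dₖ₊₁⌋:
  k=1: m=26, d=26, a=2
  k=2: m=26, d=1, a=52
d=1 and a=2a₀=52 at k=2, so the next step gives (m, d) = (26, 26) again — its k=1 value — and the period has length 2.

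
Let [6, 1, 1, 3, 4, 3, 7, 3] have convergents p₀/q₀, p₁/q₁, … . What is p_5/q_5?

Using pₖ = aₖpₖ₋₁ + pₖ₋₂, qₖ = aₖqₖ₋₁ + qₖ₋₂ (with p₋₁=1, p₋₂=0, q₋₁=0, q₋₂=1):
  k=0: a=6, p=6, q=1
  k=1: a=1, p=7, q=1
  k=2: a=1, p=13, q=2
  k=3: a=3, p=46, q=7
  k=4: a=4, p=197, q=30
  k=5: a=3, p=637, q=97

637/97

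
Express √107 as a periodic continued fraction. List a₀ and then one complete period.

[10; 2, 1, 9, 1, 2, 20]

a₀ = ⌊√107⌋ = 10.
With m₀=0, d₀=1 and mₖ₊₁ = dₖaₖ − mₖ, dₖ₊₁ = (n − mₖ₊₁²)/dₖ, aₖ₊₁ = ⌊(a₀+mₖ₊₁)/dₖ₊₁⌋:
  k=1: m=10, d=7, a=2
  k=2: m=4, d=13, a=1
  k=3: m=9, d=2, a=9
  k=4: m=9, d=13, a=1
  k=5: m=4, d=7, a=2
  k=6: m=10, d=1, a=20
d=1 and a=2a₀=20 at k=6, so the next step gives (m, d) = (10, 7) again — its k=1 value — and the period has length 6.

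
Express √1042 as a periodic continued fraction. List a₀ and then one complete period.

[32; 3, 1, 1, 3, 64]

a₀ = ⌊√1042⌋ = 32.
With m₀=0, d₀=1 and mₖ₊₁ = dₖaₖ − mₖ, dₖ₊₁ = (n − mₖ₊₁²)/dₖ, aₖ₊₁ = ⌊(a₀+mₖ₊₁)/dₖ₊₁⌋:
  k=1: m=32, d=18, a=3
  k=2: m=22, d=31, a=1
  k=3: m=9, d=31, a=1
  k=4: m=22, d=18, a=3
  k=5: m=32, d=1, a=64
d=1 and a=2a₀=64 at k=5, so the next step gives (m, d) = (32, 18) again — its k=1 value — and the period has length 5.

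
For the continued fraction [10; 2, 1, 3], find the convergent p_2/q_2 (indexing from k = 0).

Using pₖ = aₖpₖ₋₁ + pₖ₋₂, qₖ = aₖqₖ₋₁ + qₖ₋₂ (with p₋₁=1, p₋₂=0, q₋₁=0, q₋₂=1):
  k=0: a=10, p=10, q=1
  k=1: a=2, p=21, q=2
  k=2: a=1, p=31, q=3

31/3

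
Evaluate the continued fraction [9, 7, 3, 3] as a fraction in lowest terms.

Fold from the inside: start with 3/1.
  3 + 1/3 = 10/3
  7 + 3/10 = 73/10
  9 + 10/73 = 667/73

667/73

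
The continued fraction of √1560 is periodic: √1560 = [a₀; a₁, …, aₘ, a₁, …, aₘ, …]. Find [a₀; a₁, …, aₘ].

a₀ = ⌊√1560⌋ = 39.

[39; 2, 78]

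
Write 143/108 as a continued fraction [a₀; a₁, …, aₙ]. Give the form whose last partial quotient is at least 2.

143 = 1·108 + 35
108 = 3·35 + 3
35 = 11·3 + 2
3 = 1·2 + 1
2 = 2·1 + 0  (stop)
So 143/108 = [1; 3, 11, 1, 2].

[1; 3, 11, 1, 2]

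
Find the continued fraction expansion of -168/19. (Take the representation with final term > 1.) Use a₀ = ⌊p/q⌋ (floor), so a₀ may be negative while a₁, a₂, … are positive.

[-9; 6, 3]

-168 = -9×19 + 3
19 = 6×3 + 1
3 = 3×1 + 0  (stop)
So -168/19 = [-9; 6, 3].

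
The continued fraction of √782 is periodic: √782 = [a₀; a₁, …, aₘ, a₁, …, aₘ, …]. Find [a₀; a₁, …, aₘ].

[27; 1, 26, 1, 54]

a₀ = ⌊√782⌋ = 27.
With m₀=0, d₀=1 and mₖ₊₁ = dₖaₖ − mₖ, dₖ₊₁ = (n − mₖ₊₁²)/dₖ, aₖ₊₁ = ⌊(a₀+mₖ₊₁)/dₖ₊₁⌋:
  k=1: m=27, d=53, a=1
  k=2: m=26, d=2, a=26
  k=3: m=26, d=53, a=1
  k=4: m=27, d=1, a=54
d=1 and a=2a₀=54 at k=4, so the next step gives (m, d) = (27, 53) again — its k=1 value — and the period has length 4.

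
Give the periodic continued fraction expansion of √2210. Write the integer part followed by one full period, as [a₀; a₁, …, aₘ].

a₀ = ⌊√2210⌋ = 47.
With m₀=0, d₀=1 and mₖ₊₁ = dₖaₖ − mₖ, dₖ₊₁ = (n − mₖ₊₁²)/dₖ, aₖ₊₁ = ⌊(a₀+mₖ₊₁)/dₖ₊₁⌋:
  k=1: m=47, d=1, a=94
d=1 and a=2a₀=94 at k=1, so the next step gives (m, d) = (47, 1) again — its k=1 value — and the period has length 1.

[47; 94]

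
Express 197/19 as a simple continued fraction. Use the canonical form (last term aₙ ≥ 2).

197 = 10×19 + 7
19 = 2×7 + 5
7 = 1×5 + 2
5 = 2×2 + 1
2 = 2×1 + 0  (stop)
So 197/19 = [10; 2, 1, 2, 2].

[10; 2, 1, 2, 2]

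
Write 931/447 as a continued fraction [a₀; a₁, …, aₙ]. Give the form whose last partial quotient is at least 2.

931 = 2×447 + 37
447 = 12×37 + 3
37 = 12×3 + 1
3 = 3×1 + 0  (stop)
So 931/447 = [2; 12, 12, 3].

[2; 12, 12, 3]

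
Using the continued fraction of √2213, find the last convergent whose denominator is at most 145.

2211/47

√2213 = [47; 23, 1, 1, 23, 94, …] (period length 5).
Convergents:
  p_0/q_0 = 47/1
  p_1/q_1 = 1082/23
  p_2/q_2 = 1129/24
  p_3/q_3 = 2211/47
  p_4/q_4 = 51982/1105
q_3 = 47 ≤ 145 < 1105 = q_4, so the answer is 2211/47.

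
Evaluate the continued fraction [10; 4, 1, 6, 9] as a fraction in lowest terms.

3174/311

Fold from the inside: start with 9/1.
  6 + 1/9 = 55/9
  1 + 9/55 = 64/55
  4 + 55/64 = 311/64
  10 + 64/311 = 3174/311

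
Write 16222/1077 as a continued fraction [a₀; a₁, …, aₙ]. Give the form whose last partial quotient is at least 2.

16222 = 15*1077 + 67
1077 = 16*67 + 5
67 = 13*5 + 2
5 = 2*2 + 1
2 = 2*1 + 0  (stop)
So 16222/1077 = [15; 16, 13, 2, 2].

[15; 16, 13, 2, 2]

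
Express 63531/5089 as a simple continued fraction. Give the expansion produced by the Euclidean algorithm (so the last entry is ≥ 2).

63531 = 12×5089 + 2463
5089 = 2×2463 + 163
2463 = 15×163 + 18
163 = 9×18 + 1
18 = 18×1 + 0  (stop)
So 63531/5089 = [12; 2, 15, 9, 18].

[12; 2, 15, 9, 18]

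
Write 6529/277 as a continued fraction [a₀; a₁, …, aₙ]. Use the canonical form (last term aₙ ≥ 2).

6529 = 23·277 + 158
277 = 1·158 + 119
158 = 1·119 + 39
119 = 3·39 + 2
39 = 19·2 + 1
2 = 2·1 + 0  (stop)
So 6529/277 = [23; 1, 1, 3, 19, 2].

[23; 1, 1, 3, 19, 2]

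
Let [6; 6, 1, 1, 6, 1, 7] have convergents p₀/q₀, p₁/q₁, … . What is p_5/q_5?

Using pₖ = aₖpₖ₋₁ + pₖ₋₂, qₖ = aₖqₖ₋₁ + qₖ₋₂ (with p₋₁=1, p₋₂=0, q₋₁=0, q₋₂=1):
  k=0: a=6, p=6, q=1
  k=1: a=6, p=37, q=6
  k=2: a=1, p=43, q=7
  k=3: a=1, p=80, q=13
  k=4: a=6, p=523, q=85
  k=5: a=1, p=603, q=98

603/98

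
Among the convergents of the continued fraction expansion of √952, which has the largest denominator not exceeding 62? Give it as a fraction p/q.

√952 = [30; 1, 5, 1, 6, 1, 5, 1, 60, …] (period length 8).
Convergents:
  p_0/q_0 = 30/1
  p_1/q_1 = 31/1
  p_2/q_2 = 185/6
  p_3/q_3 = 216/7
  p_4/q_4 = 1481/48
  p_5/q_5 = 1697/55
  p_6/q_6 = 9966/323
q_5 = 55 ≤ 62 < 323 = q_6, so the answer is 1697/55.

1697/55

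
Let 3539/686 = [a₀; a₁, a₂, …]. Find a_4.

2

3539 = 5·686 + 109   →  a_0 = 5
686 = 6·109 + 32   →  a_1 = 6
109 = 3·32 + 13   →  a_2 = 3
32 = 2·13 + 6   →  a_3 = 2
13 = 2·6 + 1   →  a_4 = 2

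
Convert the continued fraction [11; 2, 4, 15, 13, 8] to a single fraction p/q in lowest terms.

165464/14457

Using pₖ = aₖpₖ₋₁ + pₖ₋₂ and qₖ = aₖqₖ₋₁ + qₖ₋₂:
  k=0: a=11, p=11, q=1
  k=1: a=2, p=23, q=2
  k=2: a=4, p=103, q=9
  k=3: a=15, p=1568, q=137
  k=4: a=13, p=20487, q=1790
  k=5: a=8, p=165464, q=14457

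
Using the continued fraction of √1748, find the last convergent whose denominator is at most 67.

878/21

√1748 = [41; 1, 4, 4, 4, 1, 82, …] (period length 6).
Convergents:
  p_0/q_0 = 41/1
  p_1/q_1 = 42/1
  p_2/q_2 = 209/5
  p_3/q_3 = 878/21
  p_4/q_4 = 3721/89
q_3 = 21 ≤ 67 < 89 = q_4, so the answer is 878/21.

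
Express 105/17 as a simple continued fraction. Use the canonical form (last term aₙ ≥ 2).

[6; 5, 1, 2]

105 = 6·17 + 3
17 = 5·3 + 2
3 = 1·2 + 1
2 = 2·1 + 0  (stop)
So 105/17 = [6; 5, 1, 2].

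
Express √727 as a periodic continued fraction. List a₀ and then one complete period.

a₀ = ⌊√727⌋ = 26.

[26; 1, 25, 1, 52]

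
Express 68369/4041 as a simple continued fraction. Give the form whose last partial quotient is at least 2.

[16; 1, 11, 3, 8, 13]

68369 = 16·4041 + 3713
4041 = 1·3713 + 328
3713 = 11·328 + 105
328 = 3·105 + 13
105 = 8·13 + 1
13 = 13·1 + 0  (stop)
So 68369/4041 = [16; 1, 11, 3, 8, 13].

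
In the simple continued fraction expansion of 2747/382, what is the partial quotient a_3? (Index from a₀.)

2747 = 7·382 + 73   →  a_0 = 7
382 = 5·73 + 17   →  a_1 = 5
73 = 4·17 + 5   →  a_2 = 4
17 = 3·5 + 2   →  a_3 = 3

3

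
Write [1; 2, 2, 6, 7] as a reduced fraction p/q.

Fold from the inside: start with 7/1.
  6 + 1/7 = 43/7
  2 + 7/43 = 93/43
  2 + 43/93 = 229/93
  1 + 93/229 = 322/229

322/229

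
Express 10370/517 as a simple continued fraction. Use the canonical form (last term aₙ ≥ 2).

[20; 17, 4, 3, 2]

10370 = 20*517 + 30
517 = 17*30 + 7
30 = 4*7 + 2
7 = 3*2 + 1
2 = 2*1 + 0  (stop)
So 10370/517 = [20; 17, 4, 3, 2].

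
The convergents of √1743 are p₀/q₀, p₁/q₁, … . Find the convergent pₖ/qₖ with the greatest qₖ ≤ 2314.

55777/1336

√1743 = [41; 1, 2, 1, 82, …] (period length 4).
Convergents:
  p_0/q_0 = 41/1
  p_1/q_1 = 42/1
  p_2/q_2 = 125/3
  p_3/q_3 = 167/4
  p_4/q_4 = 13819/331
  p_5/q_5 = 13986/335
  p_6/q_6 = 41791/1001
  p_7/q_7 = 55777/1336
  p_8/q_8 = 4615505/110553
q_7 = 1336 ≤ 2314 < 110553 = q_8, so the answer is 55777/1336.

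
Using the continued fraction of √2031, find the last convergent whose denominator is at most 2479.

√2031 = [45; 15, 90, …] (period length 2).
Convergents:
  p_0/q_0 = 45/1
  p_1/q_1 = 676/15
  p_2/q_2 = 60885/1351
  p_3/q_3 = 913951/20280
q_2 = 1351 ≤ 2479 < 20280 = q_3, so the answer is 60885/1351.

60885/1351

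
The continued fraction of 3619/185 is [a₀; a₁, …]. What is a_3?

3619 = 19·185 + 104   →  a_0 = 19
185 = 1·104 + 81   →  a_1 = 1
104 = 1·81 + 23   →  a_2 = 1
81 = 3·23 + 12   →  a_3 = 3

3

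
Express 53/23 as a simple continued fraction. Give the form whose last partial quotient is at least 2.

[2; 3, 3, 2]

53 = 2·23 + 7
23 = 3·7 + 2
7 = 3·2 + 1
2 = 2·1 + 0  (stop)
So 53/23 = [2; 3, 3, 2].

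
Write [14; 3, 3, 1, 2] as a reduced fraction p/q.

Using pₖ = aₖpₖ₋₁ + pₖ₋₂ and qₖ = aₖqₖ₋₁ + qₖ₋₂:
  k=0: a=14, p=14, q=1
  k=1: a=3, p=43, q=3
  k=2: a=3, p=143, q=10
  k=3: a=1, p=186, q=13
  k=4: a=2, p=515, q=36

515/36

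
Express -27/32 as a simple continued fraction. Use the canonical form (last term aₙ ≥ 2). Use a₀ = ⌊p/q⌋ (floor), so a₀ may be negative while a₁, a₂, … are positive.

-27 = -1*32 + 5
32 = 6*5 + 2
5 = 2*2 + 1
2 = 2*1 + 0  (stop)
So -27/32 = [-1; 6, 2, 2].

[-1; 6, 2, 2]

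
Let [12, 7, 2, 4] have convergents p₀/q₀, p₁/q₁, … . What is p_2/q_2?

182/15

Using pₖ = aₖpₖ₋₁ + pₖ₋₂, qₖ = aₖqₖ₋₁ + qₖ₋₂ (with p₋₁=1, p₋₂=0, q₋₁=0, q₋₂=1):
  k=0: a=12, p=12, q=1
  k=1: a=7, p=85, q=7
  k=2: a=2, p=182, q=15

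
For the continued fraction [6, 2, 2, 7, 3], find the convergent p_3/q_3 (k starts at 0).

Using pₖ = aₖpₖ₋₁ + pₖ₋₂, qₖ = aₖqₖ₋₁ + qₖ₋₂ (with p₋₁=1, p₋₂=0, q₋₁=0, q₋₂=1):
  k=0: a=6, p=6, q=1
  k=1: a=2, p=13, q=2
  k=2: a=2, p=32, q=5
  k=3: a=7, p=237, q=37

237/37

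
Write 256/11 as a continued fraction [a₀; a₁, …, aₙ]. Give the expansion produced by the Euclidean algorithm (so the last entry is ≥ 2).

[23; 3, 1, 2]

256 = 23*11 + 3
11 = 3*3 + 2
3 = 1*2 + 1
2 = 2*1 + 0  (stop)
So 256/11 = [23; 3, 1, 2].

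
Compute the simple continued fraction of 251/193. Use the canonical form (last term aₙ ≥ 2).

251 = 1·193 + 58
193 = 3·58 + 19
58 = 3·19 + 1
19 = 19·1 + 0  (stop)
So 251/193 = [1; 3, 3, 19].

[1; 3, 3, 19]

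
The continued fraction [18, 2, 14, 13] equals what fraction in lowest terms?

Using pₖ = aₖpₖ₋₁ + pₖ₋₂ and qₖ = aₖqₖ₋₁ + qₖ₋₂:
  k=0: a=18, p=18, q=1
  k=1: a=2, p=37, q=2
  k=2: a=14, p=536, q=29
  k=3: a=13, p=7005, q=379

7005/379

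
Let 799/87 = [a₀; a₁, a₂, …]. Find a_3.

799 = 9·87 + 16   →  a_0 = 9
87 = 5·16 + 7   →  a_1 = 5
16 = 2·7 + 2   →  a_2 = 2
7 = 3·2 + 1   →  a_3 = 3

3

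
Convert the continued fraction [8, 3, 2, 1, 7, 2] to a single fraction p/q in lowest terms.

Fold from the inside: start with 2/1.
  7 + 1/2 = 15/2
  1 + 2/15 = 17/15
  2 + 15/17 = 49/17
  3 + 17/49 = 164/49
  8 + 49/164 = 1361/164

1361/164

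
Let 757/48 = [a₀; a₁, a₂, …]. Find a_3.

757 = 15·48 + 37   →  a_0 = 15
48 = 1·37 + 11   →  a_1 = 1
37 = 3·11 + 4   →  a_2 = 3
11 = 2·4 + 3   →  a_3 = 2

2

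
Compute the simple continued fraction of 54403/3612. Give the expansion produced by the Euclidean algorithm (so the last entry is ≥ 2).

[15; 16, 5, 14, 1, 2]

54403 = 15×3612 + 223
3612 = 16×223 + 44
223 = 5×44 + 3
44 = 14×3 + 2
3 = 1×2 + 1
2 = 2×1 + 0  (stop)
So 54403/3612 = [15; 16, 5, 14, 1, 2].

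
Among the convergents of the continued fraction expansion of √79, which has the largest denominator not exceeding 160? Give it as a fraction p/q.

1351/152

√79 = [8; 1, 7, 1, 16, …] (period length 4).
Convergents:
  p_0/q_0 = 8/1
  p_1/q_1 = 9/1
  p_2/q_2 = 71/8
  p_3/q_3 = 80/9
  p_4/q_4 = 1351/152
  p_5/q_5 = 1431/161
q_4 = 152 ≤ 160 < 161 = q_5, so the answer is 1351/152.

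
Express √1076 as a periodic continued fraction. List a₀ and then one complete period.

a₀ = ⌊√1076⌋ = 32.
With m₀=0, d₀=1 and mₖ₊₁ = dₖaₖ − mₖ, dₖ₊₁ = (n − mₖ₊₁²)/dₖ, aₖ₊₁ = ⌊(a₀+mₖ₊₁)/dₖ₊₁⌋:
  k=1: m=32, d=52, a=1
  k=2: m=20, d=13, a=4
  k=3: m=32, d=4, a=16
  k=4: m=32, d=13, a=4
  k=5: m=20, d=52, a=1
  k=6: m=32, d=1, a=64
d=1 and a=2a₀=64 at k=6, so the next step gives (m, d) = (32, 52) again — its k=1 value — and the period has length 6.

[32; 1, 4, 16, 4, 1, 64]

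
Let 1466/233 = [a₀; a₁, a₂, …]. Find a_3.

2

1466 = 6·233 + 68   →  a_0 = 6
233 = 3·68 + 29   →  a_1 = 3
68 = 2·29 + 10   →  a_2 = 2
29 = 2·10 + 9   →  a_3 = 2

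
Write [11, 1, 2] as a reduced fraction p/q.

Fold from the inside: start with 2/1.
  1 + 1/2 = 3/2
  11 + 2/3 = 35/3

35/3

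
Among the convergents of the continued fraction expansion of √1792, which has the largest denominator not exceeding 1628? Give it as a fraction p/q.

√1792 = [42; 3, 84, …] (period length 2).
Convergents:
  p_0/q_0 = 42/1
  p_1/q_1 = 127/3
  p_2/q_2 = 10710/253
  p_3/q_3 = 32257/762
  p_4/q_4 = 2720298/64261
q_3 = 762 ≤ 1628 < 64261 = q_4, so the answer is 32257/762.

32257/762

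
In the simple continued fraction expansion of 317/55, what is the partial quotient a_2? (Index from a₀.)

317 = 5·55 + 42   →  a_0 = 5
55 = 1·42 + 13   →  a_1 = 1
42 = 3·13 + 3   →  a_2 = 3

3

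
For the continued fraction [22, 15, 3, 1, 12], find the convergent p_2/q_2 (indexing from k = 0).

1015/46

Using pₖ = aₖpₖ₋₁ + pₖ₋₂, qₖ = aₖqₖ₋₁ + qₖ₋₂ (with p₋₁=1, p₋₂=0, q₋₁=0, q₋₂=1):
  k=0: a=22, p=22, q=1
  k=1: a=15, p=331, q=15
  k=2: a=3, p=1015, q=46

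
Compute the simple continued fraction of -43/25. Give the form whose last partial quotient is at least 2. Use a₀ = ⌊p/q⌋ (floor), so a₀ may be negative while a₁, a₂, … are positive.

-43 = -2×25 + 7
25 = 3×7 + 4
7 = 1×4 + 3
4 = 1×3 + 1
3 = 3×1 + 0  (stop)
So -43/25 = [-2; 3, 1, 1, 3].

[-2; 3, 1, 1, 3]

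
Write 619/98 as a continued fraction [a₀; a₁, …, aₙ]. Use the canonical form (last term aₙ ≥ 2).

[6; 3, 6, 5]

619 = 6*98 + 31
98 = 3*31 + 5
31 = 6*5 + 1
5 = 5*1 + 0  (stop)
So 619/98 = [6; 3, 6, 5].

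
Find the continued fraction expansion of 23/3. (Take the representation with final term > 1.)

[7; 1, 2]

23 = 7*3 + 2
3 = 1*2 + 1
2 = 2*1 + 0  (stop)
So 23/3 = [7; 1, 2].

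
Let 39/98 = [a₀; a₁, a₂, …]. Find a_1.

2

39 = 0·98 + 39   →  a_0 = 0
98 = 2·39 + 20   →  a_1 = 2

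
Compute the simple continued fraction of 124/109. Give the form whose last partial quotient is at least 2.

124 = 1·109 + 15
109 = 7·15 + 4
15 = 3·4 + 3
4 = 1·3 + 1
3 = 3·1 + 0  (stop)
So 124/109 = [1; 7, 3, 1, 3].

[1; 7, 3, 1, 3]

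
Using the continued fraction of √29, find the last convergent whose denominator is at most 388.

√29 = [5; 2, 1, 1, 2, 10, …] (period length 5).
Convergents:
  p_0/q_0 = 5/1
  p_1/q_1 = 11/2
  p_2/q_2 = 16/3
  p_3/q_3 = 27/5
  p_4/q_4 = 70/13
  p_5/q_5 = 727/135
  p_6/q_6 = 1524/283
  p_7/q_7 = 2251/418
q_6 = 283 ≤ 388 < 418 = q_7, so the answer is 1524/283.

1524/283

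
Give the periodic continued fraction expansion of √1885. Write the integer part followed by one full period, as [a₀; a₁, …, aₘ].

a₀ = ⌊√1885⌋ = 43.
With m₀=0, d₀=1 and mₖ₊₁ = dₖaₖ − mₖ, dₖ₊₁ = (n − mₖ₊₁²)/dₖ, aₖ₊₁ = ⌊(a₀+mₖ₊₁)/dₖ₊₁⌋:
  k=1: m=43, d=36, a=2
  k=2: m=29, d=29, a=2
  k=3: m=29, d=36, a=2
  k=4: m=43, d=1, a=86
d=1 and a=2a₀=86 at k=4, so the next step gives (m, d) = (43, 36) again — its k=1 value — and the period has length 4.

[43; 2, 2, 2, 86]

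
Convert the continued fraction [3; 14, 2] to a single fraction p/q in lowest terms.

Fold from the inside: start with 2/1.
  14 + 1/2 = 29/2
  3 + 2/29 = 89/29

89/29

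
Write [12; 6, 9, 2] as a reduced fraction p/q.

Fold from the inside: start with 2/1.
  9 + 1/2 = 19/2
  6 + 2/19 = 116/19
  12 + 19/116 = 1411/116

1411/116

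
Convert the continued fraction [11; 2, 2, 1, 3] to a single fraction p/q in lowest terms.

Using pₖ = aₖpₖ₋₁ + pₖ₋₂ and qₖ = aₖqₖ₋₁ + qₖ₋₂:
  k=0: a=11, p=11, q=1
  k=1: a=2, p=23, q=2
  k=2: a=2, p=57, q=5
  k=3: a=1, p=80, q=7
  k=4: a=3, p=297, q=26

297/26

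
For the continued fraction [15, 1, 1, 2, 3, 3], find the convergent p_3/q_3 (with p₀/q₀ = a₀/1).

78/5

Using pₖ = aₖpₖ₋₁ + pₖ₋₂, qₖ = aₖqₖ₋₁ + qₖ₋₂ (with p₋₁=1, p₋₂=0, q₋₁=0, q₋₂=1):
  k=0: a=15, p=15, q=1
  k=1: a=1, p=16, q=1
  k=2: a=1, p=31, q=2
  k=3: a=2, p=78, q=5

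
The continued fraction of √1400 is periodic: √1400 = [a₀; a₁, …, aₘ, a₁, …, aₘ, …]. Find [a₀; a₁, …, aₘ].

a₀ = ⌊√1400⌋ = 37.

[37; 2, 2, 2, 74]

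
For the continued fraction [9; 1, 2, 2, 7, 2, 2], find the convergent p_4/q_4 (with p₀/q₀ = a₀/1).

Using pₖ = aₖpₖ₋₁ + pₖ₋₂, qₖ = aₖqₖ₋₁ + qₖ₋₂ (with p₋₁=1, p₋₂=0, q₋₁=0, q₋₂=1):
  k=0: a=9, p=9, q=1
  k=1: a=1, p=10, q=1
  k=2: a=2, p=29, q=3
  k=3: a=2, p=68, q=7
  k=4: a=7, p=505, q=52

505/52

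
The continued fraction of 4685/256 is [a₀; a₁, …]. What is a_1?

4685 = 18·256 + 77   →  a_0 = 18
256 = 3·77 + 25   →  a_1 = 3

3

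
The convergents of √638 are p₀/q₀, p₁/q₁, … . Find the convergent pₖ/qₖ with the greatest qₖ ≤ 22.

101/4

√638 = [25; 3, 1, 6, 2, 6, 1, 3, 50, …] (period length 8).
Convergents:
  p_0/q_0 = 25/1
  p_1/q_1 = 76/3
  p_2/q_2 = 101/4
  p_3/q_3 = 682/27
q_2 = 4 ≤ 22 < 27 = q_3, so the answer is 101/4.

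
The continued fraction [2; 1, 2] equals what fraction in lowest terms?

8/3

Fold from the inside: start with 2/1.
  1 + 1/2 = 3/2
  2 + 2/3 = 8/3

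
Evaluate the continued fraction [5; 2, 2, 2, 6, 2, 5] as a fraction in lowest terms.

4912/907

Using pₖ = aₖpₖ₋₁ + pₖ₋₂ and qₖ = aₖqₖ₋₁ + qₖ₋₂:
  k=0: a=5, p=5, q=1
  k=1: a=2, p=11, q=2
  k=2: a=2, p=27, q=5
  k=3: a=2, p=65, q=12
  k=4: a=6, p=417, q=77
  k=5: a=2, p=899, q=166
  k=6: a=5, p=4912, q=907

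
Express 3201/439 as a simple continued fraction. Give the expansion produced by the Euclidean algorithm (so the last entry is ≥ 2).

[7; 3, 2, 3, 18]

3201 = 7*439 + 128
439 = 3*128 + 55
128 = 2*55 + 18
55 = 3*18 + 1
18 = 18*1 + 0  (stop)
So 3201/439 = [7; 3, 2, 3, 18].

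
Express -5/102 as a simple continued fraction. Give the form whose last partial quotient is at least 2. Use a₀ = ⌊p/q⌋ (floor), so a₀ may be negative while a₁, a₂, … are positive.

-5 = -1*102 + 97
102 = 1*97 + 5
97 = 19*5 + 2
5 = 2*2 + 1
2 = 2*1 + 0  (stop)
So -5/102 = [-1; 1, 19, 2, 2].

[-1; 1, 19, 2, 2]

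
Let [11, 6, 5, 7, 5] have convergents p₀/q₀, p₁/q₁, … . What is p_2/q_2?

Using pₖ = aₖpₖ₋₁ + pₖ₋₂, qₖ = aₖqₖ₋₁ + qₖ₋₂ (with p₋₁=1, p₋₂=0, q₋₁=0, q₋₂=1):
  k=0: a=11, p=11, q=1
  k=1: a=6, p=67, q=6
  k=2: a=5, p=346, q=31

346/31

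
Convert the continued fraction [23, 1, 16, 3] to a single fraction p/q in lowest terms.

1245/52

Using pₖ = aₖpₖ₋₁ + pₖ₋₂ and qₖ = aₖqₖ₋₁ + qₖ₋₂:
  k=0: a=23, p=23, q=1
  k=1: a=1, p=24, q=1
  k=2: a=16, p=407, q=17
  k=3: a=3, p=1245, q=52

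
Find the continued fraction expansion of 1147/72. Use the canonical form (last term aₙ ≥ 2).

1147 = 15*72 + 67
72 = 1*67 + 5
67 = 13*5 + 2
5 = 2*2 + 1
2 = 2*1 + 0  (stop)
So 1147/72 = [15; 1, 13, 2, 2].

[15; 1, 13, 2, 2]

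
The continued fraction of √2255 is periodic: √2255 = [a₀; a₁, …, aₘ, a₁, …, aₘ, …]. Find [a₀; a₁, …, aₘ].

a₀ = ⌊√2255⌋ = 47.
With m₀=0, d₀=1 and mₖ₊₁ = dₖaₖ − mₖ, dₖ₊₁ = (n − mₖ₊₁²)/dₖ, aₖ₊₁ = ⌊(a₀+mₖ₊₁)/dₖ₊₁⌋:
  k=1: m=47, d=46, a=2
  k=2: m=45, d=5, a=18
  k=3: m=45, d=46, a=2
  k=4: m=47, d=1, a=94
d=1 and a=2a₀=94 at k=4, so the next step gives (m, d) = (47, 46) again — its k=1 value — and the period has length 4.

[47; 2, 18, 2, 94]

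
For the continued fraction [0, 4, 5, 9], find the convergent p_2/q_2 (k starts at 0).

Using pₖ = aₖpₖ₋₁ + pₖ₋₂, qₖ = aₖqₖ₋₁ + qₖ₋₂ (with p₋₁=1, p₋₂=0, q₋₁=0, q₋₂=1):
  k=0: a=0, p=0, q=1
  k=1: a=4, p=1, q=4
  k=2: a=5, p=5, q=21

5/21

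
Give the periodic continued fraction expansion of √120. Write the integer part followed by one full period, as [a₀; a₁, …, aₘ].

a₀ = ⌊√120⌋ = 10.

[10; 1, 20]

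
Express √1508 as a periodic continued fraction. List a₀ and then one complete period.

[38; 1, 4, 1, 76]

a₀ = ⌊√1508⌋ = 38.
With m₀=0, d₀=1 and mₖ₊₁ = dₖaₖ − mₖ, dₖ₊₁ = (n − mₖ₊₁²)/dₖ, aₖ₊₁ = ⌊(a₀+mₖ₊₁)/dₖ₊₁⌋:
  k=1: m=38, d=64, a=1
  k=2: m=26, d=13, a=4
  k=3: m=26, d=64, a=1
  k=4: m=38, d=1, a=76
d=1 and a=2a₀=76 at k=4, so the next step gives (m, d) = (38, 64) again — its k=1 value — and the period has length 4.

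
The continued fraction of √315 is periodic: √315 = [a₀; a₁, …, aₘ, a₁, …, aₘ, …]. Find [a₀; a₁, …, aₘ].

[17; 1, 2, 1, 34]

a₀ = ⌊√315⌋ = 17.
With m₀=0, d₀=1 and mₖ₊₁ = dₖaₖ − mₖ, dₖ₊₁ = (n − mₖ₊₁²)/dₖ, aₖ₊₁ = ⌊(a₀+mₖ₊₁)/dₖ₊₁⌋:
  k=1: m=17, d=26, a=1
  k=2: m=9, d=9, a=2
  k=3: m=9, d=26, a=1
  k=4: m=17, d=1, a=34
d=1 and a=2a₀=34 at k=4, so the next step gives (m, d) = (17, 26) again — its k=1 value — and the period has length 4.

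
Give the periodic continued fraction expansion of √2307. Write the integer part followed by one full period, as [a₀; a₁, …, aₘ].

a₀ = ⌊√2307⌋ = 48.
With m₀=0, d₀=1 and mₖ₊₁ = dₖaₖ − mₖ, dₖ₊₁ = (n − mₖ₊₁²)/dₖ, aₖ₊₁ = ⌊(a₀+mₖ₊₁)/dₖ₊₁⌋:
  k=1: m=48, d=3, a=32
  k=2: m=48, d=1, a=96
d=1 and a=2a₀=96 at k=2, so the next step gives (m, d) = (48, 3) again — its k=1 value — and the period has length 2.

[48; 32, 96]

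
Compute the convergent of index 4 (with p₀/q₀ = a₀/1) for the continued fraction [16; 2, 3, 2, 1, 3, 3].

Using pₖ = aₖpₖ₋₁ + pₖ₋₂, qₖ = aₖqₖ₋₁ + qₖ₋₂ (with p₋₁=1, p₋₂=0, q₋₁=0, q₋₂=1):
  k=0: a=16, p=16, q=1
  k=1: a=2, p=33, q=2
  k=2: a=3, p=115, q=7
  k=3: a=2, p=263, q=16
  k=4: a=1, p=378, q=23

378/23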